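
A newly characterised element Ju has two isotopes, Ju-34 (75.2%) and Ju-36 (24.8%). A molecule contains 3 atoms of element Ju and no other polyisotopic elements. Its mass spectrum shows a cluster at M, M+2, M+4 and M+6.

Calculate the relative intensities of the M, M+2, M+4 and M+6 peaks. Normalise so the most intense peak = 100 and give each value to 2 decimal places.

100.00 : 98.94 : 32.63 : 3.59

The 3 Ju atoms are independent, so intensities follow the terms of (0.752 + 0.248)^3.
P(M) = 0.752^3 = 0.425259
P(M+2) = 3 × 0.752^2 × 0.248^1 = 0.420735
P(M+4) = 3 × 0.752^1 × 0.248^2 = 0.138753
P(M+6) = 0.248^3 = 0.015253
The M peak is largest (0.425259); scaling to 100 gives 100.00 : 98.94 : 32.63 : 3.59.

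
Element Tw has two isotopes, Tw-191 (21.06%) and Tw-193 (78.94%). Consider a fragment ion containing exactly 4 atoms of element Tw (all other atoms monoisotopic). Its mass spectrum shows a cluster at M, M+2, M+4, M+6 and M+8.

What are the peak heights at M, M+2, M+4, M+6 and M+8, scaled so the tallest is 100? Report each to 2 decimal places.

0.47 : 7.12 : 40.02 : 100.00 : 93.71

Expanding (0.2106 + 0.7894)^4:
P(M) = 0.2106^4 = 0.001967
P(M+2) = 4 × 0.2106^3 × 0.7894^1 = 0.029494
P(M+4) = 6 × 0.2106^2 × 0.7894^2 = 0.165830
P(M+6) = 4 × 0.2106^1 × 0.7894^3 = 0.414390
P(M+8) = 0.7894^4 = 0.388319
The M+6 peak is largest (0.414390); scaling to 100 gives 0.47 : 7.12 : 40.02 : 100.00 : 93.71.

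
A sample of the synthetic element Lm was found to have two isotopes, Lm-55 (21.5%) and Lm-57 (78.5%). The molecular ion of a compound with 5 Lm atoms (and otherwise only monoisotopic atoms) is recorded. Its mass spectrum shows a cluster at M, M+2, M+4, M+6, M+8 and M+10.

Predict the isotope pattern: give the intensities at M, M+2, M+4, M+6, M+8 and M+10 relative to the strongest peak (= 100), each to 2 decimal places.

0.11 : 2.05 : 15.00 : 54.78 : 100.00 : 73.02

Each Lm atom is independently Lm-55 (p = 0.215) or Lm-57 (q = 0.785); the cluster is the binomial expansion (p + q)^5.
P(M) = 0.215^5 = 0.000459
P(M+2) = 5 × 0.215^4 × 0.785^1 = 0.008387
P(M+4) = 10 × 0.215^3 × 0.785^2 = 0.061243
P(M+6) = 10 × 0.215^2 × 0.785^3 = 0.223607
P(M+8) = 5 × 0.215^1 × 0.785^4 = 0.408213
P(M+10) = 0.785^5 = 0.298091
The M+8 peak is largest (0.408213); scaling to 100 gives 0.11 : 2.05 : 15.00 : 54.78 : 100.00 : 73.02.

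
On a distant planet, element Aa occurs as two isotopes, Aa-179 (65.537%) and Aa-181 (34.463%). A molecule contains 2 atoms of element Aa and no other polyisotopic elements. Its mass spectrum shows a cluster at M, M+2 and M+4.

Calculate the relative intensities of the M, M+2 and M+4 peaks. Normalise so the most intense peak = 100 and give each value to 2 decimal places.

The 2 Aa atoms are independent, so intensities follow the terms of (0.65537 + 0.34463)^2.
P(M) = 0.65537^2 = 0.429510
P(M+2) = 2 × 0.65537^1 × 0.34463^1 = 0.451720
P(M+4) = 0.34463^2 = 0.118770
The M+2 peak is largest (0.451720); scaling to 100 gives 95.08 : 100.00 : 26.29.

95.08 : 100.00 : 26.29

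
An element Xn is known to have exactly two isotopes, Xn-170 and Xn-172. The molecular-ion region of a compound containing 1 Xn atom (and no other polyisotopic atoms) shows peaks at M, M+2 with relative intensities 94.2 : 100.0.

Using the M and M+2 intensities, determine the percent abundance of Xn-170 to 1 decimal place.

48.5%

Let p = fractional abundance of Xn-170. I(M+2)/I(M) = [C(1,1)·p^0·(1−p)] / p^1 = 1·(1−p)/p = 100.0/94.2 = 1.0616
(1−p)/p = 1.0616/1 = 1.0616  ⇒  p = 1/(1 + 1.0616) = 0.4851
Xn-170: 48.5%, Xn-172: 51.5%.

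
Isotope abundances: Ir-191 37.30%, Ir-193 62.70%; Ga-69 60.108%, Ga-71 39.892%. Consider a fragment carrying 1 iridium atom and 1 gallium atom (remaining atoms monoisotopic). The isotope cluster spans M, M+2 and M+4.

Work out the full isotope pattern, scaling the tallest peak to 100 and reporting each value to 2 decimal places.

Iridium pattern (n=1): 0.3730 : 0.6270
Gallium pattern (n=1): 0.60108 : 0.39892
Convolve the two distributions (both contribute in 2-u steps):
  M: 0.3730×0.60108 = 0.224203
  M+2: 0.3730×0.39892 + 0.6270×0.60108 = 0.525674
  M+4: 0.6270×0.39892 = 0.250123
Scale to base peak (0.525674) = 100: 42.65 : 100.00 : 47.58

42.65 : 100.00 : 47.58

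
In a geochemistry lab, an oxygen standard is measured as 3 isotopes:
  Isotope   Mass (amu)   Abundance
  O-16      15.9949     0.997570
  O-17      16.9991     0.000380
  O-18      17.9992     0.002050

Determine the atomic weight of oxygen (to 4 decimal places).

15.9994 amu

Average mass = Σ (abundance × isotope mass) = 0.997570 × 15.9949 + 0.000380 × 16.9991 + 0.002050 × 17.9992
= 15.95603 + 0.00646 + 0.03690 = 15.99939 amu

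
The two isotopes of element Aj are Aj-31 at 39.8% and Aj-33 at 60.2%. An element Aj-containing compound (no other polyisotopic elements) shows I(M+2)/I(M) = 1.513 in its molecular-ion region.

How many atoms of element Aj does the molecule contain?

With n Aj atoms, P(M+2)/P(M) = C(n,1)·p^(n−1)q / p^n = n·q/p = n · 0.602/0.398.
n = 1.513 × 0.398/0.602 = 1.00 ≈ 1

1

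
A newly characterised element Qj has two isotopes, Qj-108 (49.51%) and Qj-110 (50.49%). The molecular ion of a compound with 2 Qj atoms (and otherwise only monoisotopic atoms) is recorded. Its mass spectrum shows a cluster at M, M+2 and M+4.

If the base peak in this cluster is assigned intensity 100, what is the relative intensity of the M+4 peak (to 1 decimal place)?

51.0

(0.4951 + 0.5049)^2 gives M 0.2451, M+2 0.5000, M+4 0.2549; the largest is M+2.
P(M+2) = C(2,1) × 0.4951^1 × 0.5049^1 = 2 × 0.4951 × 0.5049 = 0.499952 (base)
P(M+4) = C(2,2) × 0.4951^0 × 0.5049^2 = 1 × 1.0000 × 0.25492401 = 0.254924
Relative intensity = 0.254924 / 0.499952 × 100 = 51.0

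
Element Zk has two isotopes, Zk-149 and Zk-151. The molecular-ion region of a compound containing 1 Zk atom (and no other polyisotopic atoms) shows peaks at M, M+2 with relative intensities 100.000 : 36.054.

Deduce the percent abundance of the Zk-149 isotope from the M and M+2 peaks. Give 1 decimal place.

Write p for the Zk-149 fraction. I(M+2)/I(M) = [C(1,1)·p^0·(1−p)] / p^1 = 1·(1−p)/p = 36.054/100.000 = 0.3605
(1−p)/p = 0.3605/1 = 0.3605  ⇒  p = 1/(1 + 0.3605) = 0.7350
Zk-149: 73.5%, Zk-151: 26.5%.

73.5%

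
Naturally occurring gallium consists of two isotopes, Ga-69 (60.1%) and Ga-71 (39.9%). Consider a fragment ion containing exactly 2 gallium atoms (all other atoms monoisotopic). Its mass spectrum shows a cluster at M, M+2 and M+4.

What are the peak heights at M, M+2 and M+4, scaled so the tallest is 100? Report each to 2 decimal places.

75.31 : 100.00 : 33.19

The 2 Ga atoms are independent, so intensities follow the terms of (0.601 + 0.399)^2.
P(M) = 0.601^2 = 0.361201
P(M+2) = 2 × 0.601^1 × 0.399^1 = 0.479598
P(M+4) = 0.399^2 = 0.159201
The M+2 peak is largest (0.479598); scaling to 100 gives 75.31 : 100.00 : 33.19.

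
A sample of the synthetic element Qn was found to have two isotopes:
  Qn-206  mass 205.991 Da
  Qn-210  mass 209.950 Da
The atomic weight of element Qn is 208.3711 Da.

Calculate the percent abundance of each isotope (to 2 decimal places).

Qn-206: 39.88%, Qn-210: 60.12%

Let x be the fractional abundance of Qn-206; then Qn-210 has abundance 1 − x.
205.991·x + 209.950·(1 − x) = 208.3711
(205.991 − 209.950)·x = 208.3711 − 209.950
x = -1.5789 / -3.959 = 0.39881 → 39.88% Qn-206, 60.12% Qn-210.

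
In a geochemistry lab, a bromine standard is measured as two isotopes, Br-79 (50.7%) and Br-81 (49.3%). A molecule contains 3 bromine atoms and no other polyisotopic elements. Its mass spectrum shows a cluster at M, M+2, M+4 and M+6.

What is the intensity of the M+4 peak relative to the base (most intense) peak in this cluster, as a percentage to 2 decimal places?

Binomial terms of (0.507 + 0.493)^3: M 0.1303, M+2 0.3802, M+4 0.3697, M+6 0.1198 → M+2 is the base peak.
P(M+2) = C(3,1) × 0.507^2 × 0.493^1 = 3 × 0.257049 × 0.4930 = 0.380175 (base)
P(M+4) = C(3,2) × 0.507^1 × 0.493^2 = 3 × 0.5070 × 0.243049 = 0.369678
Relative intensity = 0.369678 / 0.380175 × 100 = 97.24

97.24%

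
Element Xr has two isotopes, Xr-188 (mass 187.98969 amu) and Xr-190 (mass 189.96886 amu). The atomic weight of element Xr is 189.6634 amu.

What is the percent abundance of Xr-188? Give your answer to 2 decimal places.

Writing the weighted mean with unknown fraction x of Xr-188:
187.98969·x + 189.96886·(1 − x) = 189.6634
(187.98969 − 189.96886)·x = 189.6634 − 189.96886
x = -0.30546 / -1.97917 = 0.15434 → 15.43% Xr-188, 84.57% Xr-190.

15.43%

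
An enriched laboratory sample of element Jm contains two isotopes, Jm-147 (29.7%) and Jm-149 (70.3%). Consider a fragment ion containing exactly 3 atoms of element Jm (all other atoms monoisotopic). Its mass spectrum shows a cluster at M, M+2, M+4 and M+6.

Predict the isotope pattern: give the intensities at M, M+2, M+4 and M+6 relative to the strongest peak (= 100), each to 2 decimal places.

5.95 : 42.25 : 100.00 : 78.90

Expanding (0.297 + 0.703)^3:
P(M) = 0.297^3 = 0.026198
P(M+2) = 3 × 0.297^2 × 0.703^1 = 0.186033
P(M+4) = 3 × 0.297^1 × 0.703^2 = 0.440340
P(M+6) = 0.703^3 = 0.347429
The M+4 peak is largest (0.440340); scaling to 100 gives 5.95 : 42.25 : 100.00 : 78.90.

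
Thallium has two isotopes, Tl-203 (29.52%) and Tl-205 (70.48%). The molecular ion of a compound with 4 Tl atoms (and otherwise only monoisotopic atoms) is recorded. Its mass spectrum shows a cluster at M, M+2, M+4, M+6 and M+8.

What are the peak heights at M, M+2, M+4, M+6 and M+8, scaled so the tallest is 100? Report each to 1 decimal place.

1.8 : 17.5 : 62.8 : 100.0 : 59.7

Each Tl atom is independently Tl-203 (p = 0.2952) or Tl-205 (q = 0.7048); the cluster is the binomial expansion (p + q)^4.
P(M) = 0.2952^4 = 0.007594
P(M+2) = 4 × 0.2952^3 × 0.7048^1 = 0.072523
P(M+4) = 6 × 0.2952^2 × 0.7048^2 = 0.259726
P(M+6) = 4 × 0.2952^1 × 0.7048^3 = 0.413403
P(M+8) = 0.7048^4 = 0.246754
The M+6 peak is largest (0.413403); scaling to 100 gives 1.8 : 17.5 : 62.8 : 100.0 : 59.7.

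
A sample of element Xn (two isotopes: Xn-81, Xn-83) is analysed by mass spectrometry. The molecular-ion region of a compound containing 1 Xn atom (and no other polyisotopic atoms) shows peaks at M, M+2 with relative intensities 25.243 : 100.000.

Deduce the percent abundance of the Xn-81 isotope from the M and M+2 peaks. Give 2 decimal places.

Write p for the Xn-81 fraction. I(M+2)/I(M) = [C(1,1)·p^0·(1−p)] / p^1 = 1·(1−p)/p = 100.000/25.243 = 3.9615
(1−p)/p = 3.9615/1 = 3.9615  ⇒  p = 1/(1 + 3.9615) = 0.2016
Xn-81: 20.16%, Xn-83: 79.84%.

20.16%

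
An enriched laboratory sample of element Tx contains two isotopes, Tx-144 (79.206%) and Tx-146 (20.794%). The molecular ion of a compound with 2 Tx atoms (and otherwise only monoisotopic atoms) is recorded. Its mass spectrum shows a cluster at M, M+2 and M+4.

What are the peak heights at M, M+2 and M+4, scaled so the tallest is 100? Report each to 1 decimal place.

Each Tx atom is independently Tx-144 (p = 0.79206) or Tx-146 (q = 0.20794); the cluster is the binomial expansion (p + q)^2.
P(M) = 0.79206^2 = 0.627359
P(M+2) = 2 × 0.79206^1 × 0.20794^1 = 0.329402
P(M+4) = 0.20794^2 = 0.043239
The M peak is largest (0.627359); scaling to 100 gives 100.0 : 52.5 : 6.9.

100.0 : 52.5 : 6.9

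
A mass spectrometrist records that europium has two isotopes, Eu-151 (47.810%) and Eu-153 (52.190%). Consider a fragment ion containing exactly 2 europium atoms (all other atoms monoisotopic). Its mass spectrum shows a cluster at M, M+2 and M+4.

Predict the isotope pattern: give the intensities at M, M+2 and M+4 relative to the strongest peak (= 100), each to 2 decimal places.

Each Eu atom is independently Eu-151 (p = 0.47810) or Eu-153 (q = 0.52190); the cluster is the binomial expansion (p + q)^2.
P(M) = 0.47810^2 = 0.228580
P(M+2) = 2 × 0.47810^1 × 0.52190^1 = 0.499041
P(M+4) = 0.52190^2 = 0.272380
The M+2 peak is largest (0.499041); scaling to 100 gives 45.80 : 100.00 : 54.58.

45.80 : 100.00 : 54.58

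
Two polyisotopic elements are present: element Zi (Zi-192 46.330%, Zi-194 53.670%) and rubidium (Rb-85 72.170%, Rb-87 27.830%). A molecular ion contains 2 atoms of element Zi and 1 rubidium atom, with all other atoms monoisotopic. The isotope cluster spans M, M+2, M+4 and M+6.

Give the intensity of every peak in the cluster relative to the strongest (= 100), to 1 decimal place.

Element Zi pattern (n=2): 0.21464689 : 0.49730622 : 0.28804689
Rubidium pattern (n=1): 0.7217 : 0.2783
Convolve the two distributions (both contribute in 2-u steps):
  M: 0.21464689×0.7217 = 0.154911
  M+2: 0.21464689×0.2783 + 0.49730622×0.7217 = 0.418642
  M+4: 0.49730622×0.2783 + 0.28804689×0.7217 = 0.346284
  M+6: 0.28804689×0.2783 = 0.080163
Scale to base peak (0.418642) = 100: 37.0 : 100.0 : 82.7 : 19.1

37.0 : 100.0 : 82.7 : 19.1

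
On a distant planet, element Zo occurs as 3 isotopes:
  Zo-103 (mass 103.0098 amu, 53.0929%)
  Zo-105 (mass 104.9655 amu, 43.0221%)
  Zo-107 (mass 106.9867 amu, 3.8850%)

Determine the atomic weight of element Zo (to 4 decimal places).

104.0057 amu

Average mass = Σ (abundance × isotope mass) = 0.530929 × 103.0098 + 0.430221 × 104.9655 + 0.038850 × 106.9867
= 54.69089 + 45.15836 + 4.15643 = 104.00568 amu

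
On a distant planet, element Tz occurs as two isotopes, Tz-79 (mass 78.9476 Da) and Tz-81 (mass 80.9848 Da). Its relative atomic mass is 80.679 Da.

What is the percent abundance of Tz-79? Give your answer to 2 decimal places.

15.01%

With x = fraction of Tz-79 (so Tz-81 is 1 − x):
78.9476·x + 80.9848·(1 − x) = 80.679
(78.9476 − 80.9848)·x = 80.679 − 80.9848
x = -0.3058 / -2.0372 = 0.15011 → 15.01% Tz-79, 84.99% Tz-81.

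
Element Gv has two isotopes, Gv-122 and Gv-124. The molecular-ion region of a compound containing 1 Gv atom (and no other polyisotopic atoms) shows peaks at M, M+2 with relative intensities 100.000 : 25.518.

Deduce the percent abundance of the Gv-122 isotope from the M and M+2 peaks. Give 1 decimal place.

If p is the fraction of Gv that is Gv-122, then I(M+2)/I(M) = [C(1,1)·p^0·(1−p)] / p^1 = 1·(1−p)/p = 25.518/100.000 = 0.2552
(1−p)/p = 0.2552/1 = 0.2552  ⇒  p = 1/(1 + 0.2552) = 0.7967
Gv-122: 79.7%, Gv-124: 20.3%.

79.7%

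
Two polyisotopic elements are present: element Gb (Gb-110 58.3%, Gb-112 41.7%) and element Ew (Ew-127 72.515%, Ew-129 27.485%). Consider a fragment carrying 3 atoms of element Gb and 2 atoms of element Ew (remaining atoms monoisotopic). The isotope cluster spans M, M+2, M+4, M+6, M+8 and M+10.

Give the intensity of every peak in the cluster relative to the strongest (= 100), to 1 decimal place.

Element Gb pattern (n=3): 0.19815529 : 0.42520114 : 0.30413186 : 0.07251171
Element Ew pattern (n=2): 0.52584252 : 0.39861496 : 0.07554252
Convolve the two distributions (both contribute in 2-u steps):
  M: 0.19815529×0.52584252 = 0.104198
  M+2: 0.19815529×0.39861496 + 0.42520114×0.52584252 = 0.302577
  M+4: 0.19815529×0.07554252 + 0.42520114×0.39861496 + 0.30413186×0.52584252 = 0.344386
  M+6: 0.42520114×0.07554252 + 0.30413186×0.39861496 + 0.07251171×0.52584252 = 0.191482
  M+8: 0.30413186×0.07554252 + 0.07251171×0.39861496 = 0.051879
  M+10: 0.07251171×0.07554252 = 0.005478
Scale to base peak (0.344386) = 100: 30.3 : 87.9 : 100.0 : 55.6 : 15.1 : 1.6

30.3 : 87.9 : 100.0 : 55.6 : 15.1 : 1.6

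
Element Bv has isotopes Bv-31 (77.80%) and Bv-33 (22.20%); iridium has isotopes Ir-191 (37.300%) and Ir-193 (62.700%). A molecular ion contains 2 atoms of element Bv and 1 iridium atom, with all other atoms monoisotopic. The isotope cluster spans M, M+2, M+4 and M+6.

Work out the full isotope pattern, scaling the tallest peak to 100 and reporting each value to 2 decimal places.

Element Bv pattern (n=2): 0.605284 : 0.345432 : 0.049284
Iridium pattern (n=1): 0.3730 : 0.6270
Convolve the two distributions (both contribute in 2-u steps):
  M: 0.605284×0.3730 = 0.225771
  M+2: 0.605284×0.6270 + 0.345432×0.3730 = 0.508359
  M+4: 0.345432×0.6270 + 0.049284×0.3730 = 0.234969
  M+6: 0.049284×0.6270 = 0.030901
Scale to base peak (0.508359) = 100: 44.41 : 100.00 : 46.22 : 6.08

44.41 : 100.00 : 46.22 : 6.08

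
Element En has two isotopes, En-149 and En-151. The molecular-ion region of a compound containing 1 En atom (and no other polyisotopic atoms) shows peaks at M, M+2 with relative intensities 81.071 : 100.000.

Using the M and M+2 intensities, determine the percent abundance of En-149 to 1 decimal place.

If p is the fraction of En that is En-149, then I(M+2)/I(M) = [C(1,1)·p^0·(1−p)] / p^1 = 1·(1−p)/p = 100.000/81.071 = 1.2335
(1−p)/p = 1.2335/1 = 1.2335  ⇒  p = 1/(1 + 1.2335) = 0.4477
En-149: 44.8%, En-151: 55.2%.

44.8%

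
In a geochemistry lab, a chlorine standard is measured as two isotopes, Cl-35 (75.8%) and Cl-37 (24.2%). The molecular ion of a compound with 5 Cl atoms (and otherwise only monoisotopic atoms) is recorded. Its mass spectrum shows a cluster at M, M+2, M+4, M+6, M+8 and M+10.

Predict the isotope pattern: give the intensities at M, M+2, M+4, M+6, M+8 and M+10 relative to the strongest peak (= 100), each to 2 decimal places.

62.64 : 100.00 : 63.85 : 20.39 : 3.25 : 0.21

Each Cl atom is independently Cl-35 (p = 0.758) or Cl-37 (q = 0.242); the cluster is the binomial expansion (p + q)^5.
P(M) = 0.758^5 = 0.250234
P(M+2) = 5 × 0.758^4 × 0.242^1 = 0.399450
P(M+4) = 10 × 0.758^3 × 0.242^2 = 0.255058
P(M+6) = 10 × 0.758^2 × 0.242^3 = 0.081430
P(M+8) = 5 × 0.758^1 × 0.242^4 = 0.012999
P(M+10) = 0.242^5 = 0.000830
The M+2 peak is largest (0.399450); scaling to 100 gives 62.64 : 100.00 : 63.85 : 20.39 : 3.25 : 0.21.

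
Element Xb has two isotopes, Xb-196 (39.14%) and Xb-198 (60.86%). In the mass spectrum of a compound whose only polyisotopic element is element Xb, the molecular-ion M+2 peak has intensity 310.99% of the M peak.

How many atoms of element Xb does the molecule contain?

2

For n independent Xb atoms, I(M+2)/I(M) = n · (abundance Xb-198) / (abundance Xb-196) = n · 0.6086/0.3914.
n = 3.1099 × 0.3914/0.6086 = 2.00 ≈ 2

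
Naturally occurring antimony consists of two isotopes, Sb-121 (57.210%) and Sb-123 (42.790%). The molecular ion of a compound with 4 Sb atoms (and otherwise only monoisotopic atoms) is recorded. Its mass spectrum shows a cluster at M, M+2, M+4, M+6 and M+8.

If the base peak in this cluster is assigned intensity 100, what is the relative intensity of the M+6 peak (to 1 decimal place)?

49.9

Term probabilities: M 0.1071, M+2 0.3205, M+4 0.3596, M+6 0.1793, M+8 0.0335. Base peak = M+4.
P(M+4) = C(4,2) × 0.57210^2 × 0.42790^2 = 6 × 0.32729841 × 0.18309841 = 0.359567 (base)
P(M+6) = C(4,3) × 0.57210^1 × 0.42790^3 = 4 × 0.5721 × 0.07834781 = 0.179291
Relative intensity = 0.179291 / 0.359567 × 100 = 49.9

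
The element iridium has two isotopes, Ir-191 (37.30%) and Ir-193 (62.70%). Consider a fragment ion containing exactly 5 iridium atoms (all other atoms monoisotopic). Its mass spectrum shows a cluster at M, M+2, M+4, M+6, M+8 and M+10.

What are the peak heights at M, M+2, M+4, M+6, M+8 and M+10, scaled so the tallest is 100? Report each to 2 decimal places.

Each Ir atom is independently Ir-191 (p = 0.3730) or Ir-193 (q = 0.6270); the cluster is the binomial expansion (p + q)^5.
P(M) = 0.3730^5 = 0.007220
P(M+2) = 5 × 0.3730^4 × 0.6270^1 = 0.060684
P(M+4) = 10 × 0.3730^3 × 0.6270^2 = 0.204015
P(M+6) = 10 × 0.3730^2 × 0.6270^3 = 0.342942
P(M+8) = 5 × 0.3730^1 × 0.6270^4 = 0.288237
P(M+10) = 0.6270^5 = 0.096903
The M+6 peak is largest (0.342942); scaling to 100 gives 2.11 : 17.70 : 59.49 : 100.00 : 84.05 : 28.26.

2.11 : 17.70 : 59.49 : 100.00 : 84.05 : 28.26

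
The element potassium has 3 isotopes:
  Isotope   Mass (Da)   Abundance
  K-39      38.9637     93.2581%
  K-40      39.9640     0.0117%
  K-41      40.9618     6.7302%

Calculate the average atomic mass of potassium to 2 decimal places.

Ar = Σ fᵢ·mᵢ = 0.932581 × 38.9637 + 0.000117 × 39.9640 + 0.067302 × 40.9618
= 36.33681 + 0.00468 + 2.75681 = 39.09830 Da

39.10 Da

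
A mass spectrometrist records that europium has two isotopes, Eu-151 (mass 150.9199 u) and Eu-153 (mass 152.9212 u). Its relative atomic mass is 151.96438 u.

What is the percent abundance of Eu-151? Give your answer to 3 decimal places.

47.810%

With x = fraction of Eu-151 (so Eu-153 is 1 − x):
150.9199·x + 152.9212·(1 − x) = 151.96438
(150.9199 − 152.9212)·x = 151.96438 − 152.9212
x = -0.95682 / -2.0013 = 0.47810 → 47.810% Eu-151, 52.190% Eu-153.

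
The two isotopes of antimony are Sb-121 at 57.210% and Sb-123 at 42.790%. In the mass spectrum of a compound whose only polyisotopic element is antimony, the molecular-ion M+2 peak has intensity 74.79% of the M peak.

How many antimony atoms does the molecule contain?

For n independent Sb atoms, I(M+2)/I(M) = n · (abundance Sb-123) / (abundance Sb-121) = n · 0.42790/0.57210.
n = 0.7479 × 0.57210/0.42790 = 1.00 ≈ 1

1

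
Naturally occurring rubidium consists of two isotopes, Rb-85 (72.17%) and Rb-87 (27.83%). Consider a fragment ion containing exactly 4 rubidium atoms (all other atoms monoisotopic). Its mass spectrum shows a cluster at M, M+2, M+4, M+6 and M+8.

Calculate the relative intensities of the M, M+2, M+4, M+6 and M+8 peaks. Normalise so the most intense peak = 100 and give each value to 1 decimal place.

64.8 : 100.0 : 57.8 : 14.9 : 1.4

Each Rb atom is independently Rb-85 (p = 0.7217) or Rb-87 (q = 0.2783); the cluster is the binomial expansion (p + q)^4.
P(M) = 0.7217^4 = 0.271286
P(M+2) = 4 × 0.7217^3 × 0.2783^1 = 0.418450
P(M+4) = 6 × 0.7217^2 × 0.2783^2 = 0.242042
P(M+6) = 4 × 0.7217^1 × 0.2783^3 = 0.062224
P(M+8) = 0.2783^4 = 0.005999
The M+2 peak is largest (0.418450); scaling to 100 gives 64.8 : 100.0 : 57.8 : 14.9 : 1.4.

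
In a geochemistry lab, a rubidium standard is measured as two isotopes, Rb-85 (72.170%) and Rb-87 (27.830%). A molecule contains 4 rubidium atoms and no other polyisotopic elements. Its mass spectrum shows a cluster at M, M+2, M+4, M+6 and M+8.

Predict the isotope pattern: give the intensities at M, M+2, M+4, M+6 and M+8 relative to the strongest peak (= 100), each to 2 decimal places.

Each Rb atom is independently Rb-85 (p = 0.72170) or Rb-87 (q = 0.27830); the cluster is the binomial expansion (p + q)^4.
P(M) = 0.72170^4 = 0.271286
P(M+2) = 4 × 0.72170^3 × 0.27830^1 = 0.418450
P(M+4) = 6 × 0.72170^2 × 0.27830^2 = 0.242042
P(M+6) = 4 × 0.72170^1 × 0.27830^3 = 0.062224
P(M+8) = 0.27830^4 = 0.005999
The M+2 peak is largest (0.418450); scaling to 100 gives 64.83 : 100.00 : 57.84 : 14.87 : 1.43.

64.83 : 100.00 : 57.84 : 14.87 : 1.43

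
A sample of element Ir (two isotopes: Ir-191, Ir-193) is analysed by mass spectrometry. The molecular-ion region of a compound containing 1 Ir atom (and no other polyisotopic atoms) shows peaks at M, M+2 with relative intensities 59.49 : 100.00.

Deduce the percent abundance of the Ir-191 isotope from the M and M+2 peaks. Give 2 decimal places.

Write p for the Ir-191 fraction. I(M+2)/I(M) = [C(1,1)·p^0·(1−p)] / p^1 = 1·(1−p)/p = 100.00/59.49 = 1.6810
(1−p)/p = 1.6810/1 = 1.6810  ⇒  p = 1/(1 + 1.6810) = 0.3730
Ir-191: 37.30%, Ir-193: 62.70%.

37.30%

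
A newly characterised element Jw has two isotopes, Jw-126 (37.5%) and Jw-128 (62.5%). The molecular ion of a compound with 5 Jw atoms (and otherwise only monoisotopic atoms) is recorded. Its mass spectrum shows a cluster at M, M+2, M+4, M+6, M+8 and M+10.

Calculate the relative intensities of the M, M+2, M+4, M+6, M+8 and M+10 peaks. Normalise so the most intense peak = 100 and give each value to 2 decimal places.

2.16 : 18.00 : 60.00 : 100.00 : 83.33 : 27.78

The 5 Jw atoms are independent, so intensities follow the terms of (0.375 + 0.625)^5.
P(M) = 0.375^5 = 0.007416
P(M+2) = 5 × 0.375^4 × 0.625^1 = 0.061798
P(M+4) = 10 × 0.375^3 × 0.625^2 = 0.205994
P(M+6) = 10 × 0.375^2 × 0.625^3 = 0.343323
P(M+8) = 5 × 0.375^1 × 0.625^4 = 0.286102
P(M+10) = 0.625^5 = 0.095367
The M+6 peak is largest (0.343323); scaling to 100 gives 2.16 : 18.00 : 60.00 : 100.00 : 83.33 : 27.78.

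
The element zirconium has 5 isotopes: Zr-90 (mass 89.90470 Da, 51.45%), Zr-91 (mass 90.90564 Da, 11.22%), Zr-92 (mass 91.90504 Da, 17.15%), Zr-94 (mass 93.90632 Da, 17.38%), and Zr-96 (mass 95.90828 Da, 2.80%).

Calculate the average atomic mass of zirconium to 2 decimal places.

Weight each isotope mass by its fractional abundance: 0.5145 × 89.90470 + 0.1122 × 90.90564 + 0.1715 × 91.90504 + 0.1738 × 93.90632 + 0.0280 × 95.90828
= 46.255968 + 10.199613 + 15.761714 + 16.320918 + 2.685432 = 91.223645 Da

91.22 Da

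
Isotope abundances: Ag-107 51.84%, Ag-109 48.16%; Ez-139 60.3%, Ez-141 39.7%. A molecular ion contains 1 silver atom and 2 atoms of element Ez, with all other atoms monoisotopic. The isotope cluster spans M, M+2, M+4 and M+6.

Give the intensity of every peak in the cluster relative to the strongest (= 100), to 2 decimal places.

Silver pattern (n=1): 0.5184 : 0.4816
Element Ez pattern (n=2): 0.363609 : 0.478782 : 0.157609
Convolve the two distributions (both contribute in 2-u steps):
  M: 0.5184×0.363609 = 0.188495
  M+2: 0.5184×0.478782 + 0.4816×0.363609 = 0.423315
  M+4: 0.5184×0.157609 + 0.4816×0.478782 = 0.312286
  M+6: 0.4816×0.157609 = 0.075904
Scale to base peak (0.423315) = 100: 44.53 : 100.00 : 73.77 : 17.93

44.53 : 100.00 : 73.77 : 17.93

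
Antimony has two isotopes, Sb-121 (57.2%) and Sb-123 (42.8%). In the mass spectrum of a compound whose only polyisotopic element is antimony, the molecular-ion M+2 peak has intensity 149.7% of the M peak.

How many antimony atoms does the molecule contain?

2

With n Sb atoms, P(M+2)/P(M) = C(n,1)·p^(n−1)q / p^n = n·q/p = n · 0.428/0.572.
n = 1.497 × 0.572/0.428 = 2.00 ≈ 2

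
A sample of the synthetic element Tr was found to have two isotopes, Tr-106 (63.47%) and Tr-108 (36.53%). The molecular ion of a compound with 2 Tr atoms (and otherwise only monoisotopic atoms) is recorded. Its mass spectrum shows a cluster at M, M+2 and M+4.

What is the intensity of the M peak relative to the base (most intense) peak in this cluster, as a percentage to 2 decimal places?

(0.6347 + 0.3653)^2 gives M 0.4028, M+2 0.4637, M+4 0.1334; the largest is M+2.
P(M+2) = C(2,1) × 0.6347^1 × 0.3653^1 = 2 × 0.6347 × 0.3653 = 0.463712 (base)
P(M) = C(2,0) × 0.6347^2 × 0.3653^0 = 1 × 0.40284409 × 1.0000 = 0.402844
Relative intensity = 0.402844 / 0.463712 × 100 = 86.87

86.87%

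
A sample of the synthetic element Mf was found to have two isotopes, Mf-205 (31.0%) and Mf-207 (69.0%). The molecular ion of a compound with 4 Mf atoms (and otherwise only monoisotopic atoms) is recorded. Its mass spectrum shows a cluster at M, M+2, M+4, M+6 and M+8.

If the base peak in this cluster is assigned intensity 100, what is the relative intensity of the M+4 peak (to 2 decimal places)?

Binomial terms of (0.310 + 0.690)^4: M 0.0092, M+2 0.0822, M+4 0.2745, M+6 0.4074, M+8 0.2267 → M+6 is the base peak.
P(M+6) = C(4,3) × 0.310^1 × 0.690^3 = 4 × 0.3100 × 0.328509 = 0.407351 (base)
P(M+4) = C(4,2) × 0.310^2 × 0.690^2 = 6 × 0.0961 × 0.4761 = 0.274519
Relative intensity = 0.274519 / 0.407351 × 100 = 67.39

67.39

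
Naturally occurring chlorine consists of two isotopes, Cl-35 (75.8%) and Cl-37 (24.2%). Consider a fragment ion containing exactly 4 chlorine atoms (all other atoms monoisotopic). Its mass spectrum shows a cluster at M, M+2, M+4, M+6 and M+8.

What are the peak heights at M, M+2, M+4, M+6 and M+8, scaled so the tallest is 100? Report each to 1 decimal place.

78.3 : 100.0 : 47.9 : 10.2 : 0.8

Each Cl atom is independently Cl-35 (p = 0.758) or Cl-37 (q = 0.242); the cluster is the binomial expansion (p + q)^4.
P(M) = 0.758^4 = 0.330124
P(M+2) = 4 × 0.758^3 × 0.242^1 = 0.421583
P(M+4) = 6 × 0.758^2 × 0.242^2 = 0.201893
P(M+6) = 4 × 0.758^1 × 0.242^3 = 0.042971
P(M+8) = 0.242^4 = 0.003430
The M+2 peak is largest (0.421583); scaling to 100 gives 78.3 : 100.0 : 47.9 : 10.2 : 0.8.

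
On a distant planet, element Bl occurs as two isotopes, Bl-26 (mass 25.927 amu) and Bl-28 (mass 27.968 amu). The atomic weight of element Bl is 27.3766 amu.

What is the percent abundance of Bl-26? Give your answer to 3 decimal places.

With x = fraction of Bl-26 (so Bl-28 is 1 − x):
25.927·x + 27.968·(1 − x) = 27.3766
(25.927 − 27.968)·x = 27.3766 − 27.968
x = -0.5914 / -2.041 = 0.28976 → 28.976% Bl-26, 71.024% Bl-28.

28.976%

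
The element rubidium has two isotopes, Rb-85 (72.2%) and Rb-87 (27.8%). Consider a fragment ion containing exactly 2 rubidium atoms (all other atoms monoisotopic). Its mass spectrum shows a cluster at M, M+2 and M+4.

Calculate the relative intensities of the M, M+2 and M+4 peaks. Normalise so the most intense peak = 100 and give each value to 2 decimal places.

100.00 : 77.01 : 14.83

The 2 Rb atoms are independent, so intensities follow the terms of (0.722 + 0.278)^2.
P(M) = 0.722^2 = 0.521284
P(M+2) = 2 × 0.722^1 × 0.278^1 = 0.401432
P(M+4) = 0.278^2 = 0.077284
The M peak is largest (0.521284); scaling to 100 gives 100.00 : 77.01 : 14.83.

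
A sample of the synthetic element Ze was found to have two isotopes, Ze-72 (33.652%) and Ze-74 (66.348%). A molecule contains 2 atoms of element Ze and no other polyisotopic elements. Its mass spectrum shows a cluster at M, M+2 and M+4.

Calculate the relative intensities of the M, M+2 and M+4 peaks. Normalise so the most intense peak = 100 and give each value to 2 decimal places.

Each Ze atom is independently Ze-72 (p = 0.33652) or Ze-74 (q = 0.66348); the cluster is the binomial expansion (p + q)^2.
P(M) = 0.33652^2 = 0.113246
P(M+2) = 2 × 0.33652^1 × 0.66348^1 = 0.446549
P(M+4) = 0.66348^2 = 0.440206
The M+2 peak is largest (0.446549); scaling to 100 gives 25.36 : 100.00 : 98.58.

25.36 : 100.00 : 98.58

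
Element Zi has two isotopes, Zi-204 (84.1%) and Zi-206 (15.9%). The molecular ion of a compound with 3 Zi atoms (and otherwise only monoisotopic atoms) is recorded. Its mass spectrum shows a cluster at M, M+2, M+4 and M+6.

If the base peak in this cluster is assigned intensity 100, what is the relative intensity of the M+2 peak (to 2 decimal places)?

(0.841 + 0.159)^3 gives M 0.5948, M+2 0.3374, M+4 0.0638, M+6 0.0040; the largest is M.
P(M) = C(3,0) × 0.841^3 × 0.159^0 = 1 × 0.59482332 × 1.0000 = 0.594823 (base)
P(M+2) = C(3,1) × 0.841^2 × 0.159^1 = 3 × 0.707281 × 0.1590 = 0.337373
Relative intensity = 0.337373 / 0.594823 × 100 = 56.72

56.72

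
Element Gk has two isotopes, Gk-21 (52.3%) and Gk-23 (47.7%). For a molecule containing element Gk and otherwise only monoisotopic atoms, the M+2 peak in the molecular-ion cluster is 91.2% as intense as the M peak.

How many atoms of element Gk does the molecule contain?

With n Gk atoms, P(M+2)/P(M) = C(n,1)·p^(n−1)q / p^n = n·q/p = n · 0.477/0.523.
n = 0.912 × 0.523/0.477 = 1.00 ≈ 1

1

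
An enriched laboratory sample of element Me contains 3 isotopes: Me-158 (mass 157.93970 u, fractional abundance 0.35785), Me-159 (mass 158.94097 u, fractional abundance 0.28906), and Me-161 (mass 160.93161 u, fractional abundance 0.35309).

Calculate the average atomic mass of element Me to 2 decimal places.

Average mass = Σ (abundance × isotope mass) = 0.35785 × 157.93970 + 0.28906 × 158.94097 + 0.35309 × 160.93161
= 56.518722 + 45.943477 + 56.823342 = 159.285541 u

159.29 u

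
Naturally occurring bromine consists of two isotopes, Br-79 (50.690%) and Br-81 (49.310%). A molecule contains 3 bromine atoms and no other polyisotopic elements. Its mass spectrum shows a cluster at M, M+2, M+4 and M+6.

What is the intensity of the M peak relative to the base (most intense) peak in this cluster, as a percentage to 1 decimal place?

34.3%

Term probabilities: M 0.1302, M+2 0.3801, M+4 0.3698, M+6 0.1199. Base peak = M+2.
P(M+2) = C(3,1) × 0.50690^2 × 0.49310^1 = 3 × 0.25694761 × 0.4931 = 0.380103 (base)
P(M) = C(3,0) × 0.50690^3 × 0.49310^0 = 1 × 0.13024674 × 1.0000 = 0.130247
Relative intensity = 0.130247 / 0.380103 × 100 = 34.3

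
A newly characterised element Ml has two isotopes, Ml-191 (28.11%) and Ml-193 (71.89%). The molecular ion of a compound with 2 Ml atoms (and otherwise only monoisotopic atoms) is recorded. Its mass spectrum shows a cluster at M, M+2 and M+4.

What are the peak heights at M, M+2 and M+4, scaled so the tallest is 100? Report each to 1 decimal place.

Each Ml atom is independently Ml-191 (p = 0.2811) or Ml-193 (q = 0.7189); the cluster is the binomial expansion (p + q)^2.
P(M) = 0.2811^2 = 0.079017
P(M+2) = 2 × 0.2811^1 × 0.7189^1 = 0.404166
P(M+4) = 0.7189^2 = 0.516817
The M+4 peak is largest (0.516817); scaling to 100 gives 15.3 : 78.2 : 100.0.

15.3 : 78.2 : 100.0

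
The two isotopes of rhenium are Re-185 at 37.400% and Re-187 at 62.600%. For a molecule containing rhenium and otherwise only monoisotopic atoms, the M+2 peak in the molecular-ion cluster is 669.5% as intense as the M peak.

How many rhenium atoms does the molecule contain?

The M+2/M ratio from n Re atoms is n · q/p = n · 0.62600/0.37400.
n = 6.695 × 0.37400/0.62600 = 4.00 ≈ 4

4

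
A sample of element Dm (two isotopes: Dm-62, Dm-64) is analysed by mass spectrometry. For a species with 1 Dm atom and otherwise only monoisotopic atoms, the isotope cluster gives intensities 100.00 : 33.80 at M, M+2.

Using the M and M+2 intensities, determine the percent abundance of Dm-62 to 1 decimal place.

If p is the fraction of Dm that is Dm-62, then I(M+2)/I(M) = [C(1,1)·p^0·(1−p)] / p^1 = 1·(1−p)/p = 33.80/100.00 = 0.3380
(1−p)/p = 0.3380/1 = 0.3380  ⇒  p = 1/(1 + 0.3380) = 0.7474
Dm-62: 74.7%, Dm-64: 25.3%.

74.7%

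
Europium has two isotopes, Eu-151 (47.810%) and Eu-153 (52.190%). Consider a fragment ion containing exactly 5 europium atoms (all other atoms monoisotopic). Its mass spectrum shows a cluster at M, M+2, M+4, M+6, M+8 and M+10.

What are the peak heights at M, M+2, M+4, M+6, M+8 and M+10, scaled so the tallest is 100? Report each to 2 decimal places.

7.69 : 41.96 : 91.61 : 100.00 : 54.58 : 11.92

Each Eu atom is independently Eu-151 (p = 0.47810) or Eu-153 (q = 0.52190); the cluster is the binomial expansion (p + q)^5.
P(M) = 0.47810^5 = 0.024980
P(M+2) = 5 × 0.47810^4 × 0.52190^1 = 0.136343
P(M+4) = 10 × 0.47810^3 × 0.52190^2 = 0.297667
P(M+6) = 10 × 0.47810^2 × 0.52190^3 = 0.324937
P(M+8) = 5 × 0.47810^1 × 0.52190^4 = 0.177353
P(M+10) = 0.52190^5 = 0.038720
The M+6 peak is largest (0.324937); scaling to 100 gives 7.69 : 41.96 : 91.61 : 100.00 : 54.58 : 11.92.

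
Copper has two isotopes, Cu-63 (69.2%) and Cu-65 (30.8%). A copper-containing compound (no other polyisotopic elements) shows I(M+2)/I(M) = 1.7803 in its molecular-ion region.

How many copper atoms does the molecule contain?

For n independent Cu atoms, I(M+2)/I(M) = n · (abundance Cu-65) / (abundance Cu-63) = n · 0.308/0.692.
n = 1.7803 × 0.692/0.308 = 4.00 ≈ 4

4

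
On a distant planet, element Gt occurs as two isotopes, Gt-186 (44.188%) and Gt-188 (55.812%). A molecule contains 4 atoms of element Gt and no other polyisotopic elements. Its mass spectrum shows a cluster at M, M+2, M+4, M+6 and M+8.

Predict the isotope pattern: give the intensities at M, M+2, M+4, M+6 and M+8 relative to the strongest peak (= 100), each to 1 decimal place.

10.4 : 52.8 : 100.0 : 84.2 : 26.6

Expanding (0.44188 + 0.55812)^4:
P(M) = 0.44188^4 = 0.038126
P(M+2) = 4 × 0.44188^3 × 0.55812^1 = 0.192620
P(M+4) = 6 × 0.44188^2 × 0.55812^2 = 0.364935
P(M+6) = 4 × 0.44188^1 × 0.55812^3 = 0.307289
P(M+8) = 0.55812^4 = 0.097031
The M+4 peak is largest (0.364935); scaling to 100 gives 10.4 : 52.8 : 100.0 : 84.2 : 26.6.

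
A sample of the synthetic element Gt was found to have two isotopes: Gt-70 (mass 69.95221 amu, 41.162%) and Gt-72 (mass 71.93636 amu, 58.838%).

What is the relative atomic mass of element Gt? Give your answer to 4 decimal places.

71.1196 amu

Average mass = Σ (abundance × isotope mass) = 0.41162 × 69.95221 + 0.58838 × 71.93636
= 28.793729 + 42.325915 = 71.119644 amu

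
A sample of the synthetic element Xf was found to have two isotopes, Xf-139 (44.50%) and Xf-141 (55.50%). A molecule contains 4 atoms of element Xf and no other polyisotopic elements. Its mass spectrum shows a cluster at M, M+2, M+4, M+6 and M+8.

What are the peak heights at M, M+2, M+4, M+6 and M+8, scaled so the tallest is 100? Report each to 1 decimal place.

10.7 : 53.5 : 100.0 : 83.1 : 25.9

Expanding (0.4450 + 0.5550)^4:
P(M) = 0.4450^4 = 0.039214
P(M+2) = 4 × 0.4450^3 × 0.5550^1 = 0.195629
P(M+4) = 6 × 0.4450^2 × 0.5550^2 = 0.365980
P(M+6) = 4 × 0.4450^1 × 0.5550^3 = 0.304298
P(M+8) = 0.5550^4 = 0.094879
The M+4 peak is largest (0.365980); scaling to 100 gives 10.7 : 53.5 : 100.0 : 83.1 : 25.9.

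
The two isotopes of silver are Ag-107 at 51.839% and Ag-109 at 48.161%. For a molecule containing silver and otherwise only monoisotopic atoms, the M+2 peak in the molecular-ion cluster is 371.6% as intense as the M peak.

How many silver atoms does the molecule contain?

With n Ag atoms, P(M+2)/P(M) = C(n,1)·p^(n−1)q / p^n = n·q/p = n · 0.48161/0.51839.
n = 3.716 × 0.51839/0.48161 = 4.00 ≈ 4

4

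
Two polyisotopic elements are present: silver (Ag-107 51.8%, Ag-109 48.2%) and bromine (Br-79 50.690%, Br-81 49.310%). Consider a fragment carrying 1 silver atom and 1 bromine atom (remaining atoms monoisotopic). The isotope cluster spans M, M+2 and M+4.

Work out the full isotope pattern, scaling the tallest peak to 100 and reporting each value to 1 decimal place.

52.5 : 100.0 : 47.6

Silver pattern (n=1): 0.5180 : 0.4820
Bromine pattern (n=1): 0.5069 : 0.4931
Convolve the two distributions (both contribute in 2-u steps):
  M: 0.5180×0.5069 = 0.262574
  M+2: 0.5180×0.4931 + 0.4820×0.5069 = 0.499752
  M+4: 0.4820×0.4931 = 0.237674
Scale to base peak (0.499752) = 100: 52.5 : 100.0 : 47.6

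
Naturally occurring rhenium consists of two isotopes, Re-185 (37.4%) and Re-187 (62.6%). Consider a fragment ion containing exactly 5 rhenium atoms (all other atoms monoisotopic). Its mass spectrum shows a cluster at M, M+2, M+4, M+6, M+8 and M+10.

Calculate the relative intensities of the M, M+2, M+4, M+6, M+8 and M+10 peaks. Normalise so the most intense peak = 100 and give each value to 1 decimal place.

The 5 Re atoms are independent, so intensities follow the terms of (0.374 + 0.626)^5.
P(M) = 0.374^5 = 0.007317
P(M+2) = 5 × 0.374^4 × 0.626^1 = 0.061239
P(M+4) = 10 × 0.374^3 × 0.626^2 = 0.205005
P(M+6) = 10 × 0.374^2 × 0.626^3 = 0.343136
P(M+8) = 5 × 0.374^1 × 0.626^4 = 0.287170
P(M+10) = 0.626^5 = 0.096133
The M+6 peak is largest (0.343136); scaling to 100 gives 2.1 : 17.8 : 59.7 : 100.0 : 83.7 : 28.0.

2.1 : 17.8 : 59.7 : 100.0 : 83.7 : 28.0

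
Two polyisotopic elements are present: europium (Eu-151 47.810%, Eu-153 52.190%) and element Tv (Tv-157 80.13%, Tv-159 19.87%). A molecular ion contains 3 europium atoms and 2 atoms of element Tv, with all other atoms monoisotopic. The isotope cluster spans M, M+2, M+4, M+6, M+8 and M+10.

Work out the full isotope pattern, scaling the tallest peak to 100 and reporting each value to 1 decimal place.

Europium pattern (n=3): 0.10928391 : 0.3578871 : 0.39067407 : 0.14215492
Element Tv pattern (n=2): 0.64208169 : 0.31843662 : 0.03948169
Convolve the two distributions (both contribute in 2-u steps):
  M: 0.10928391×0.64208169 = 0.070169
  M+2: 0.10928391×0.31843662 + 0.3578871×0.64208169 = 0.264593
  M+4: 0.10928391×0.03948169 + 0.3578871×0.31843662 + 0.39067407×0.64208169 = 0.369124
  M+6: 0.3578871×0.03948169 + 0.39067407×0.31843662 + 0.14215492×0.64208169 = 0.229810
  M+8: 0.39067407×0.03948169 + 0.14215492×0.31843662 = 0.060692
  M+10: 0.14215492×0.03948169 = 0.005613
Scale to base peak (0.369124) = 100: 19.0 : 71.7 : 100.0 : 62.3 : 16.4 : 1.5

19.0 : 71.7 : 100.0 : 62.3 : 16.4 : 1.5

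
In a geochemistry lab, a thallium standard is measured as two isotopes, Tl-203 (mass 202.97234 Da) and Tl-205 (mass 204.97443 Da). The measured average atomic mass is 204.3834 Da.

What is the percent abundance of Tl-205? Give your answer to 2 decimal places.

Let x be the fractional abundance of Tl-203; then Tl-205 has abundance 1 − x.
202.97234·x + 204.97443·(1 − x) = 204.3834
(202.97234 − 204.97443)·x = 204.3834 − 204.97443
x = -0.59103 / -2.00209 = 0.29521 → 29.52% Tl-203, 70.48% Tl-205.

70.48%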